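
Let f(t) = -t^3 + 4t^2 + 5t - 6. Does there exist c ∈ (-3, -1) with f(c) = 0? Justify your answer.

Such a root exists.

f(-3) = 42 and f(-1) = -6, which have opposite signs.
Since f is a polynomial it is continuous on [-3, -1].
By the Intermediate Value Theorem f must vanish at some point of (-3, -1).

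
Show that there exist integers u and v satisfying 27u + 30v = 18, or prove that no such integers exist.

u = 4, v = -3

Every value of 27u + 30v is a multiple of gcd(27, 30) = 3; since 3 ∣ 18, solutions exist.
Dividing through by 3 reduces the equation to 9u + 10v = 6.
Dividing repeatedly: 10 = 1·9 + 1, 9 = 9·1 + 0.
Back-substituting, 1 = 10 − 1·9; that is, 9·(-1) + 10·1 = 1.
Scaling by 6 gives the particular solution (u, v) = (-6, 6).
Shifting by a multiple of (10, −9) keeps it a solution: u = -6 + 1·10 = 4, v = 6 − 1·9 = -3.
Indeed 27·4 + 30·(-3) = 108 − 90 = 18.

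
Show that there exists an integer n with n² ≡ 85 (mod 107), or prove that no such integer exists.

n = 37

n = 37 works: 37² = 1369, and 1369 − 85 = 1284 = 12·107.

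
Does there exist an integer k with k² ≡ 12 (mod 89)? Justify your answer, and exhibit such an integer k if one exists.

89 is prime, so by Euler's criterion 12 is a square mod 89 iff 12^((89−1)/2) = 12^44 ≡ 1 (mod 89).
Repeated squaring mod 89: 12^2 = 144 ≡ 55; 12^4 ≡ 55² = 3025 ≡ 88; 12^8 ≡ 88² = 7744 ≡ 1; 12^16 ≡ 1² = 1 ≡ 1; 12^32 ≡ 1² = 1 ≡ 1.
Since 44 = 32 + 8 + 4, 12^44 ≡ 1 · 1 · 88; multiplying out mod 89: 1·1 = 1 ≡ 1, then 1·88 = 88 ≡ 88. Thus 12^44 ≡ 88 ≡ −1 (mod 89).
The value −1 means 12 is a non-residue modulo 89, so k² ≡ 12 (mod 89) is impossible.

No such integer exists.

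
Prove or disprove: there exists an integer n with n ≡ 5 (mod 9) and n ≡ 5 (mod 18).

gcd(9, 18) = 9. A simultaneous solution exists iff 5 ≡ 5 (mod 9); here 5 mod 9 = 5 = 5 mod 9, so it does.
The smallest candidate n = 5 works directly: 5 ≡ 5 (mod 18).
Check: 5 mod 9 = 5, 5 mod 18 = 5. ✓

n = 5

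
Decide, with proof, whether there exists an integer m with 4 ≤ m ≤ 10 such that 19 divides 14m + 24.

The values of 14m + 24 for m = 4, 5, …, 10 are 80, 94, 108, 122, 136, 150, 164; reduced mod 19 these are 4, 18, 13, 8, 3, 17, 12.
None is 0, so 19 never divides 14m + 24 on this range.

No such integer m in that range exists.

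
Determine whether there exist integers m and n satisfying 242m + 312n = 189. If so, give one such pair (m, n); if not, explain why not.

There are no such integers.

gcd(242, 312) = 2, so every integer of the form 242m + 312n is a multiple of 2.
But 189 = 2·94 + 1, so 2 ∤ 189.
Hence no integers m, n satisfy the equation.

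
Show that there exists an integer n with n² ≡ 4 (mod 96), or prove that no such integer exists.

n = 70

n = 70 works: 70² = 4900, and 4900 − 4 = 4896 = 51·96.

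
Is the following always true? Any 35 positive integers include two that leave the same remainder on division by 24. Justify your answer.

True.

Each integer lies in one of the 24 residue classes modulo 24.
Placing 35 integers into 24 classes, some class receives at least two — say a and b.
So a and b have equal remainders mod 24, which is exactly what was to be shown.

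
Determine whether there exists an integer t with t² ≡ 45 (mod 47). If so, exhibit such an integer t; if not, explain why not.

Apply Euler's criterion with the prime 47: 45 is a quadratic residue iff 45^23 ≡ 1 (mod 47), and a non-residue iff it is ≡ −1.
Squaring successively (mod 47): 45^2 = 2025 ≡ 4; 45^4 ≡ 4² = 16 ≡ 16; 45^8 ≡ 16² = 256 ≡ 21; 45^16 ≡ 21² = 441 ≡ 18.
Since 23 = 16 + 4 + 2 + 1, 45^23 ≡ 18 · 16 · 4 · 45; multiplying out mod 47: 18·16 = 288 ≡ 6, then 6·4 = 24 ≡ 24, then 24·45 = 1080 ≡ 46. Thus 45^23 ≡ 46 ≡ −1 (mod 47).
The value −1 means 45 is a non-residue modulo 47, so t² ≡ 45 (mod 47) is impossible.

No, no such integer exists.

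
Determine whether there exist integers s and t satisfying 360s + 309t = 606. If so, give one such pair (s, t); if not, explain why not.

s = 24, t = -26

Every value of 360s + 309t is a multiple of gcd(360, 309) = 3; since 3 ∣ 606, solutions exist.
Dividing through by 3 reduces the equation to 120s + 103t = 202.
Run the Euclidean algorithm on 120 and 103: 120 = 1·103 + 17, 103 = 6·17 + 1, 17 = 17·1 + 0.
Unwinding: 1 = 103 − 6·17 = 103 − 6·(120 − 1·103) = −6·120 + 7·103, i.e. 120·(-6) + 103·7 = 1.
Times 202: 120·(-1212) + 103·1414 = 202, so (-1212, 1414) solves it.
Adding 12·103 to s and subtracting 12·120 from t gives the tidier solution (24, -26).
Indeed 360·24 + 309·(-26) = 8640 − 8034 = 606.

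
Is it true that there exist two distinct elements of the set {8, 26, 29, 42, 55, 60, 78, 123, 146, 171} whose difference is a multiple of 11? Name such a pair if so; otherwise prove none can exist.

There is no such pair.

Reduce each element modulo 11: 8↦8, 26↦4, 29↦7, 42↦9, 55↦0, 60↦5, 78↦1, 123↦2, 146↦3, 171↦6.
These 10 residues are pairwise different, hence no difference of two elements is divisible by 11.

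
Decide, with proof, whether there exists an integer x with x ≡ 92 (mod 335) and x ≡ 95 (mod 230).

gcd(335, 230) = 5. If x ≡ 92 (mod 335) and x ≡ 95 (mod 230), then x ≡ 92 (mod 5) and x ≡ 95 (mod 5).
But 92 mod 5 = 2 while 95 mod 5 = 0, a contradiction.
So no integer satisfies both congruences.

No, no such integer exists.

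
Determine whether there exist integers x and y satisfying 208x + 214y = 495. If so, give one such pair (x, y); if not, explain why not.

gcd(208, 214) = 2, so every integer of the form 208x + 214y is a multiple of 2.
But 495 = 2·247 + 1, so 2 ∤ 495.
Therefore 208x + 214y = 495 has no solution in integers.

No, no such integers exist.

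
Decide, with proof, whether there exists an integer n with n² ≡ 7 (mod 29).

n = 6

Take n = 6. Then 6² = 36 = 1·29 + 7, so 6² ≡ 7 (mod 29).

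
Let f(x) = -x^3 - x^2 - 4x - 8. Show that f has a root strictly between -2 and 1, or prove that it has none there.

Yes, f has a root in the interval.

f(-2) = 4 and f(1) = -14, which have opposite signs.
As a polynomial, f is continuous on every closed interval.
By the Intermediate Value Theorem, f takes the value 0 somewhere in the open interval.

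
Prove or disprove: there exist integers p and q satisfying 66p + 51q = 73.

Both 66 and 51 are divisible by gcd(66, 51) = 3, hence so is any combination 66p + 51q.
However 73 leaves remainder 1 on division by 3.
Hence no integers p, q satisfy the equation.

No, no such integers exist.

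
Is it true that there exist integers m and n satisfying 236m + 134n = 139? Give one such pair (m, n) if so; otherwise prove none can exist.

gcd(236, 134) = 2, so every integer of the form 236m + 134n is a multiple of 2.
However 139 leaves remainder 1 on division by 2.
So the equation is unsolvable over ℤ.

There are no such integers.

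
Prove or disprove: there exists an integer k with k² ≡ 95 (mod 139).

Apply Euler's criterion with the prime 139: 95 is a quadratic residue iff 95^69 ≡ 1 (mod 139), and a non-residue iff it is ≡ −1.
Squaring successively (mod 139): 95^2 = 9025 ≡ 129; 95^4 ≡ 129² = 16641 ≡ 100; 95^8 ≡ 100² = 10000 ≡ 131; 95^16 ≡ 131² = 17161 ≡ 64; 95^32 ≡ 64² = 4096 ≡ 65; 95^64 ≡ 65² = 4225 ≡ 55.
Since 69 = 64 + 4 + 1, 95^69 ≡ 55 · 100 · 95; multiplying out mod 139: 55·100 = 5500 ≡ 79, then 79·95 = 7505 ≡ 138. Thus 95^69 ≡ 138 ≡ −1 (mod 139).
By Euler's criterion 95 is a quadratic non-residue mod 139: no k satisfies k² ≡ 95 (mod 139).

No, no such integer exists.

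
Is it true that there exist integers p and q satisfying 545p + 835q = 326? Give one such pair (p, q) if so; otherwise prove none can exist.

No such integers exist.

Both 545 and 835 are divisible by gcd(545, 835) = 5, hence so is any combination 545p + 835q.
But 326 is not a multiple of 5 (it leaves remainder 1).
Therefore 545p + 835q = 326 has no solution in integers.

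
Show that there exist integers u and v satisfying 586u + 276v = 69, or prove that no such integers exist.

No such integers exist.

gcd(586, 276) = 2, so every integer of the form 586u + 276v is a multiple of 2.
But 69 = 2·34 + 1, so 2 ∤ 69.
Therefore 586u + 276v = 69 has no solution in integers.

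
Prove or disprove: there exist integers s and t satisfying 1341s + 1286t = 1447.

Since gcd(1341, 1286) = 1, every integer is an integer combination of 1341 and 1286.
Run the Euclidean algorithm on 1341 and 1286: 1341 = 1·1286 + 55, 1286 = 23·55 + 21, 55 = 2·21 + 13, 21 = 1·13 + 8, 13 = 1·8 + 5, 8 = 1·5 + 3, 5 = 1·3 + 2, 3 = 1·2 + 1, 2 = 2·1 + 0.
Back-substituting, 1 = 3 − 1·2 = 3 − (5 − 1·3) = −5 + 2·3 = −5 + 2·(8 − 1·5) = 2·8 − 3·5 = 2·8 − 3·(13 − 1·8) = −3·13 + 5·8 = −3·13 + 5·(21 − 1·13) = 5·21 − 8·13 = 5·21 − 8·(55 − 2·21) = −8·55 + 21·21 = −8·55 + 21·(1286 − 23·55) = 21·1286 − 491·55 = 21·1286 − 491·(1341 − 1·1286) = −491·1341 + 512·1286; that is, 1341·(-491) + 1286·512 = 1.
Times 1447: 1341·(-710477) + 1286·740864 = 1447, so (-710477, 740864) solves it.
Adding 553·1286 to s and subtracting 553·1341 from t gives the tidier solution (681, -709).
Check: 1341·681 + 1286·(-709) = 913221 − 911774 = 1447. ✓

s = 681, t = -709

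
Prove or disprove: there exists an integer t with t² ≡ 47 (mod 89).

t = 15

Take t = 15. Then 15² = 225 = 2·89 + 47, so 15² ≡ 47 (mod 89).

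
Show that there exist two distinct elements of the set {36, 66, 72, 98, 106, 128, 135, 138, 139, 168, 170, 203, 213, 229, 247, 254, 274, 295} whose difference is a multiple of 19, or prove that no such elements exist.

There is no such pair.

Residues mod 19: 36↦17, 66↦9, 72↦15, 98↦3, 106↦11, 128↦14, 135↦2, 138↦5, 139↦6, 168↦16, 170↦18, 203↦13, 213↦4, 229↦1, 247↦0, 254↦7, 274↦8, 295↦10.
No residue repeats among the 18 elements, so no pair has difference ≡ 0 (mod 19).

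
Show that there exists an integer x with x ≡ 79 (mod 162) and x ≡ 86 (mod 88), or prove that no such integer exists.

No such integer exists.

gcd(162, 88) = 2. If x ≡ 79 (mod 162) and x ≡ 86 (mod 88), then x ≡ 79 (mod 2) and x ≡ 86 (mod 2).
However 79 ≡ 1 and 86 ≡ 0 (mod 2), and 1 ≠ 0.
Therefore no such x exists.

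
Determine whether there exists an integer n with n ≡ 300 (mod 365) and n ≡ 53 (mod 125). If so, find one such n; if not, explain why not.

Both moduli are multiples of 5 = gcd(365, 125), so any solution would satisfy n ≡ 300 and n ≡ 53 modulo 5 simultaneously.
But 300 mod 5 = 0 while 53 mod 5 = 3, a contradiction.
Hence the system has no solution.

No, no such integer exists.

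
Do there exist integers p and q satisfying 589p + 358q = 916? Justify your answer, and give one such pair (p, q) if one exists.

p = 114, q = -185

Since gcd(589, 358) = 1, every integer is an integer combination of 589 and 358.
Euclidean algorithm: 589 = 1·358 + 231, 358 = 1·231 + 127, 231 = 1·127 + 104, 127 = 1·104 + 23, 104 = 4·23 + 12, 23 = 1·12 + 11, 12 = 1·11 + 1, 11 = 11·1 + 0.
Working back up the chain: 1 = 12 − 1·11 = 12 − (23 − 1·12) = −23 + 2·12 = −23 + 2·(104 − 4·23) = 2·104 − 9·23 = 2·104 − 9·(127 − 1·104) = −9·127 + 11·104 = −9·127 + 11·(231 − 1·127) = 11·231 − 20·127 = 11·231 − 20·(358 − 1·231) = −20·358 + 31·231 = −20·358 + 31·(589 − 1·358) = 31·589 − 51·358. So 589·31 + 358·(-51) = 1.
Scaling by 916 gives the particular solution (p, q) = (28396, -46716).
The general solution is p = 28396 + 358k, q = -46716 − 589k; taking k = -79 gives the smaller pair p = 114, q = -185.
Indeed 589·114 + 358·(-185) = 67146 − 66230 = 916.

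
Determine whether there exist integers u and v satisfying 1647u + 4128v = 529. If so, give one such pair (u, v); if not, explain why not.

No, no such integers exist.

Both 1647 and 4128 are divisible by gcd(1647, 4128) = 3, hence so is any combination 1647u + 4128v.
But 529 is not a multiple of 3 (it leaves remainder 1).
Therefore 1647u + 4128v = 529 has no solution in integers.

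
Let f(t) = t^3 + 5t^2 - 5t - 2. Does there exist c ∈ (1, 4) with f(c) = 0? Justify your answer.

Yes, such a c exists.

f(1) = -1 and f(4) = 122, which have opposite signs.
As a polynomial, f is continuous on every closed interval.
By the Intermediate Value Theorem, f takes the value 0 somewhere in the open interval.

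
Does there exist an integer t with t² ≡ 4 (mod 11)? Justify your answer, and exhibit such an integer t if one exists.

t = 9

t = 9 works: 9² = 81, and 81 − 4 = 77 = 7·11.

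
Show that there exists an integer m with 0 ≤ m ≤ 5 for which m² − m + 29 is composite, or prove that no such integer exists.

At m = 5: 5² − 5 + 29 = 49 = 7·7, which is composite.

m = 5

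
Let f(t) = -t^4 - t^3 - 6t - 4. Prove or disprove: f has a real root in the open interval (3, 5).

f(3) = -130 and f(5) = -784, both negative, so a sign-change argument is unavailable; we show f keeps this sign on the whole interval.
Substitute t = 3 + u, where 0 < u < 2 on the interval. Expanding, f(3 + u) = -u^4 - 13u^3 - 63u^2 - 141u - 130.
The nonzero coefficients here are all negative, so for u > 0 every term is negative (or zero), and the constant term -130 is strictly negative.
So f is strictly negative on (3, 5); no root exists in the interval.

No.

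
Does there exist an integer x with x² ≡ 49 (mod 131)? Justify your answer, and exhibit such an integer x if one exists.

Take x = 7. Then 7² = 49, and since 0 ≤ 49 < 131 this is already reduced: 7² ≡ 49 (mod 131).

x = 7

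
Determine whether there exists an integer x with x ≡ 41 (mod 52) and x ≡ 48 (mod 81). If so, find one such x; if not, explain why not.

x = 3369

gcd(52, 81) = 1, so the Chinese Remainder Theorem guarantees exactly one residue class mod 4212 satisfying both.
Write x = 41 + 52t and require 41 + 52t ≡ 48 (mod 81), i.e. 52t ≡ 7 (mod 81).
Since 52·67 = 3484 = 43·81 + 1, the inverse of 52 mod 81 is 67.
Therefore t ≡ 67·7 = 469 ≡ 64 (mod 81).
Taking t = 64 gives x = 41 + 52·64 = 3369.
Indeed 3369 ≡ 41 (mod 52) and 3369 ≡ 48 (mod 81).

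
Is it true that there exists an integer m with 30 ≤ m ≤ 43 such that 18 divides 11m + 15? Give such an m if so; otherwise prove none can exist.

m = 33

m = 33 works, since 11·33 + 15 = 378 = 21·18.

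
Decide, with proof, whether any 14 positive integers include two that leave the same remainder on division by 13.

Yes, this is always true.

Each integer lies in one of the 13 residue classes modulo 13.
With 14 integers and only 13 classes, the pigeonhole principle forces two of them, say a and b, into the same class.
That is, a and b leave the same remainder on division by 13, as claimed.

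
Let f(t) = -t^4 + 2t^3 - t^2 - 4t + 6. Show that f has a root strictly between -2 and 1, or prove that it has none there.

f(-2) = -22 and f(1) = 2, which have opposite signs.
As a polynomial, f is continuous on every closed interval.
By the Intermediate Value Theorem, f takes the value 0 somewhere in the open interval.

Yes, f has a root in the interval.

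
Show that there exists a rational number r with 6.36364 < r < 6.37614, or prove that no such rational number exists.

Multiplying by 8: 8·6.36364 = 50.90912 and 8·6.37614 = 51.00912, so the integer 51 lies strictly between them.
So r = 51/8 works: it is a ratio of integers, and dividing 8·6.36364 < 51 < 8·6.37614 through by 8 gives 6.36364 < 51/8 < 6.37614.

r = 51/8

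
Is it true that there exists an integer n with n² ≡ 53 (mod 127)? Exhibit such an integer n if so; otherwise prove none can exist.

Apply Euler's criterion with the prime 127: 53 is a quadratic residue iff 53^63 ≡ 1 (mod 127), and a non-residue iff it is ≡ −1.
Repeated squaring mod 127: 53^2 = 2809 ≡ 15; 53^4 ≡ 15² = 225 ≡ 98; 53^8 ≡ 98² = 9604 ≡ 79; 53^16 ≡ 79² = 6241 ≡ 18; 53^32 ≡ 18² = 324 ≡ 70.
Since 63 = 32 + 16 + 8 + 4 + 2 + 1, 53^63 ≡ 70 · 18 · 79 · 98 · 15 · 53; multiplying out mod 127: 70·18 = 1260 ≡ 117, then 117·79 = 9243 ≡ 99, then 99·98 = 9702 ≡ 50, then 50·15 = 750 ≡ 115, then 115·53 = 6095 ≡ 126. Thus 53^63 ≡ 126 ≡ −1 (mod 127).
The value −1 means 53 is a non-residue modulo 127, so n² ≡ 53 (mod 127) is impossible.

No such integer exists.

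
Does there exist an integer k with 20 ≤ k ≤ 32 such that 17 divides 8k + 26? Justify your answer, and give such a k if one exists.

For k = 20, 21, …, 32 the values of 8k + 26 modulo 17 are 16, 7, 15, 6, 14, 5, 13, 4, 12, 3, 11, 2, 10 respectively.
The residue 0 does not occur, so no k in [20, 32] makes 8k + 26 a multiple of 17.

There is no such integer k in that range.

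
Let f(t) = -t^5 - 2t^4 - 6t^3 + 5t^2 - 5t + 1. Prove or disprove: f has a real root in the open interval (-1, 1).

Yes, f has a root in the interval.

f(-1) = 16 and f(1) = -8, which have opposite signs.
Since f is a polynomial it is continuous on [-1, 1].
By the Intermediate Value Theorem f must vanish at some point of (-1, 1).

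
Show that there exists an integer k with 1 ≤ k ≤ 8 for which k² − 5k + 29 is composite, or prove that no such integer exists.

k = 4

At k = 4: 4² − 5·4 + 29 = 25 = 5·5, which is composite.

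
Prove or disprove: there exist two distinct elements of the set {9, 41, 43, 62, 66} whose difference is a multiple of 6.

Two integers differ by a multiple of 6 exactly when they have the same residue mod 6. The residues are 9↦3, 41↦5, 43↦1, 62↦2, 66↦0.
These 5 residues are pairwise different, hence no difference of two elements is divisible by 6.

There is no such pair.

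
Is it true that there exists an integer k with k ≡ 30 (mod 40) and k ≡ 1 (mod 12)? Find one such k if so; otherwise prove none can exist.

gcd(40, 12) = 4. If k ≡ 30 (mod 40) and k ≡ 1 (mod 12), then k ≡ 30 (mod 4) and k ≡ 1 (mod 4).
But 30 mod 4 = 2 while 1 mod 4 = 1, a contradiction.
Therefore no such k exists.

No such integer exists.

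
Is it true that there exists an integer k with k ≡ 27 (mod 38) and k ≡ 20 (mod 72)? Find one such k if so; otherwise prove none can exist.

gcd(38, 72) = 2. If k ≡ 27 (mod 38) and k ≡ 20 (mod 72), then k ≡ 27 (mod 2) and k ≡ 20 (mod 2).
However 27 ≡ 1 and 20 ≡ 0 (mod 2), and 1 ≠ 0.
Hence the system has no solution.

No such integer exists.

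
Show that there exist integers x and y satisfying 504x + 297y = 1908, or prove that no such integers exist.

x = 25, y = -36

Every value of 504x + 297y is a multiple of gcd(504, 297) = 9; since 9 ∣ 1908, solutions exist.
Dividing through by 9 reduces the equation to 56x + 33y = 212.
Run the Euclidean algorithm on 56 and 33: 56 = 1·33 + 23, 33 = 1·23 + 10, 23 = 2·10 + 3, 10 = 3·3 + 1, 3 = 3·1 + 0.
Unwinding: 1 = 10 − 3·3 = 10 − 3·(23 − 2·10) = −3·23 + 7·10 = −3·23 + 7·(33 − 1·23) = 7·33 − 10·23 = 7·33 − 10·(56 − 1·33) = −10·56 + 17·33, i.e. 56·(-10) + 33·17 = 1.
Scaling by 212 gives the particular solution (x, y) = (-2120, 3604).
The general solution is x = -2120 + 33k, y = 3604 − 56k; taking k = 65 gives the smaller pair x = 25, y = -36.
Indeed 504·25 + 297·(-36) = 12600 − 10692 = 1908.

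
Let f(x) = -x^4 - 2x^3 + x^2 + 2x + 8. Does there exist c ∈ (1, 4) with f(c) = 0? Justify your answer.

Yes, f has a root in the interval.

f(1) = 8 and f(4) = -352, which have opposite signs.
Since f is a polynomial it is continuous on [1, 4].
By the Intermediate Value Theorem, f takes the value 0 somewhere in the open interval.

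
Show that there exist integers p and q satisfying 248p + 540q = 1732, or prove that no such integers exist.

gcd(248, 540) = 4, and 4 divides 1732, so integer solutions exist.
Dividing through by 4 reduces the equation to 62p + 135q = 433.
Dividing repeatedly: 135 = 2·62 + 11, 62 = 5·11 + 7, 11 = 1·7 + 4, 7 = 1·4 + 3, 4 = 1·3 + 1, 3 = 3·1 + 0.
Unwinding: 1 = 4 − 1·3 = 4 − (7 − 1·4) = −7 + 2·4 = −7 + 2·(11 − 1·7) = 2·11 − 3·7 = 2·11 − 3·(62 − 5·11) = −3·62 + 17·11 = −3·62 + 17·(135 − 2·62) = 17·135 − 37·62, i.e. 62·(-37) + 135·17 = 1.
Scaling by 433 gives the particular solution (p, q) = (-16021, 7361).
Shifting by a multiple of (135, −62) keeps it a solution: p = -16021 + 119·135 = 44, q = 7361 − 119·62 = -17.
Indeed 248·44 + 540·(-17) = 10912 − 9180 = 1732.

p = 44, q = -17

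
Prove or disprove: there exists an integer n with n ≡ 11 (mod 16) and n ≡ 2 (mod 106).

There is no such integer.

Reduce both congruences modulo 2, which divides 16 and 106: they say n ≡ 11 (mod 2) and n ≡ 2 (mod 2).
These are incompatible: 11 − 2 = 9 is not divisible by 2.
Hence the system has no solution.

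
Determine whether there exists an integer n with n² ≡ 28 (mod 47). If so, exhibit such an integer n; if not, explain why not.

n = 13

Take n = 13. Then 13² = 169 = 3·47 + 28, so 13² ≡ 28 (mod 47).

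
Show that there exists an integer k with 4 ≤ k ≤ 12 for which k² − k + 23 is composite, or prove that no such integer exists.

At k = 12: 12² − 12 + 23 = 155 = 5·31, which is composite.

k = 12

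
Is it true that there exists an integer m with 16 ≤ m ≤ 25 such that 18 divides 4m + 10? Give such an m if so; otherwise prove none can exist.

Scanning upward from m = 16 gives 74, 78, 82, 86, none divisible by 18. Try m = 20: 4·20 + 10 = 90 = 5·18, which is divisible by 18.

m = 20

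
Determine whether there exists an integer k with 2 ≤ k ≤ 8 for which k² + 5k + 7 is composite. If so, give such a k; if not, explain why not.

k = 2

At k = 2: 2² + 5·2 + 7 = 21 = 3·7, which is composite.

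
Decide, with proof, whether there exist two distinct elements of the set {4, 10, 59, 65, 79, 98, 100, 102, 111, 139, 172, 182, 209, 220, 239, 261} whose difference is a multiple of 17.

Two integers differ by a multiple of 17 exactly when they have the same residue mod 17. The residues are 4↦4, 10↦10, 59↦8, 65↦14, 79↦11, 98↦13, 100↦15, 102↦0, 111↦9, 139↦3, 172↦2, 182↦12, 209↦5, 220↦16, 239↦1, 261↦6.
These 16 residues are pairwise different, hence no difference of two elements is divisible by 17.

No, no such pair exists.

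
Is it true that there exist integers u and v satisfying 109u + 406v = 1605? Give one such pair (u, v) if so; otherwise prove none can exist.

109 and 406 are coprime, so 109u + 406v ranges over all of ℤ.
Run the Euclidean algorithm on 406 and 109: 406 = 3·109 + 79, 109 = 1·79 + 30, 79 = 2·30 + 19, 30 = 1·19 + 11, 19 = 1·11 + 8, 11 = 1·8 + 3, 8 = 2·3 + 2, 3 = 1·2 + 1, 2 = 2·1 + 0.
Unwinding: 1 = 3 − 1·2 = 3 − (8 − 2·3) = −8 + 3·3 = −8 + 3·(11 − 1·8) = 3·11 − 4·8 = 3·11 − 4·(19 − 1·11) = −4·19 + 7·11 = −4·19 + 7·(30 − 1·19) = 7·30 − 11·19 = 7·30 − 11·(79 − 2·30) = −11·79 + 29·30 = −11·79 + 29·(109 − 1·79) = 29·109 − 40·79 = 29·109 − 40·(406 − 3·109) = −40·406 + 149·109, i.e. 109·149 + 406·(-40) = 1.
Scaling by 1605 gives the particular solution (u, v) = (239145, -64200).
The general solution is u = 239145 + 406k, v = -64200 − 109k; taking k = -589 gives the smaller pair u = 11, v = 1.
Indeed 109·11 + 406·1 = 1199 + 406 = 1605.

u = 11, v = 1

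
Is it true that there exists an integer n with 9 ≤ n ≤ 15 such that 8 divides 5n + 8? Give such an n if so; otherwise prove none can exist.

No such integer n in that range exists.

The values of 5n + 8 for n = 9, 10, …, 15 are 53, 58, 63, 68, 73, 78, 83; reduced mod 8 these are 5, 2, 7, 4, 1, 6, 3.
Since 0 is absent from this list, 8 ∤ 5n + 8 for every n with 9 ≤ n ≤ 15.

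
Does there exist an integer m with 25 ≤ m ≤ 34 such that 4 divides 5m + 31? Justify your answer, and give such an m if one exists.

m = 25

Try m = 25: 5·25 + 31 = 156 = 39·4, which is divisible by 4.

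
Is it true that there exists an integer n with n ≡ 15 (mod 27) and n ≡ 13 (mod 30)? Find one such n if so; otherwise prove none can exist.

No such integer exists.

gcd(27, 30) = 3. If n ≡ 15 (mod 27) and n ≡ 13 (mod 30), then n ≡ 15 (mod 3) and n ≡ 13 (mod 3).
These are incompatible: 15 − 13 = 2 is not divisible by 3.
So no integer satisfies both congruences.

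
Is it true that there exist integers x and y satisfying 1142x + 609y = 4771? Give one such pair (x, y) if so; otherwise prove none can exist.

x = 410, y = -761

1142 and 609 are coprime, so 1142x + 609y ranges over all of ℤ.
Euclidean algorithm: 1142 = 1·609 + 533, 609 = 1·533 + 76, 533 = 7·76 + 1, 76 = 76·1 + 0.
Unwinding: 1 = 533 − 7·76 = 533 − 7·(609 − 1·533) = −7·609 + 8·533 = −7·609 + 8·(1142 − 1·609) = 8·1142 − 15·609, i.e. 1142·8 + 609·(-15) = 1.
Multiplying through by 4771: x = 8·4771 = 38168, y = (-15)·4771 = -71565 is a solution.
Subtracting 62·609 from x and adding 62·1142 to y gives the tidier solution (410, -761).
Check: 1142·410 + 609·(-761) = 468220 − 463449 = 4771. ✓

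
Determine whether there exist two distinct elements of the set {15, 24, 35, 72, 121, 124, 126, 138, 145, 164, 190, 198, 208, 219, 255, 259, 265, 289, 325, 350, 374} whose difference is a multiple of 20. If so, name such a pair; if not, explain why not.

Yes: 15 and 35.

15 mod 20 = 15 and 35 mod 20 = 15, so 35 − 15 = 20 = 1·20.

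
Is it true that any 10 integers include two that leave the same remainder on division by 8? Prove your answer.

Yes.

Partition the integers by their residue mod 8; there are 8 classes.
Placing 10 integers into 8 classes, some class receives at least two — say a and b.
That is, a and b leave the same remainder on division by 8, as claimed.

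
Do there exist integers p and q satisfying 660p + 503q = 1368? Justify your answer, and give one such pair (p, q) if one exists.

Since gcd(660, 503) = 1, every integer is an integer combination of 660 and 503.
Euclidean algorithm: 660 = 1·503 + 157, 503 = 3·157 + 32, 157 = 4·32 + 29, 32 = 1·29 + 3, 29 = 9·3 + 2, 3 = 1·2 + 1, 2 = 2·1 + 0.
Unwinding: 1 = 3 − 1·2 = 3 − (29 − 9·3) = −29 + 10·3 = −29 + 10·(32 − 1·29) = 10·32 − 11·29 = 10·32 − 11·(157 − 4·32) = −11·157 + 54·32 = −11·157 + 54·(503 − 3·157) = 54·503 − 173·157 = 54·503 − 173·(660 − 1·503) = −173·660 + 227·503, i.e. 660·(-173) + 503·227 = 1.
Times 1368: 660·(-236664) + 503·310536 = 1368, so (-236664, 310536) solves it.
Adding 471·503 to p and subtracting 471·660 from q gives the tidier solution (249, -324).
Check: 660·249 + 503·(-324) = 164340 − 162972 = 1368. ✓

p = 249, q = -324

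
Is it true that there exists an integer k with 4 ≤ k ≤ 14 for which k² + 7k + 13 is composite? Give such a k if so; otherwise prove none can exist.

At k = 7: 7² + 7·7 + 13 = 111 = 3·37, which is composite.

k = 7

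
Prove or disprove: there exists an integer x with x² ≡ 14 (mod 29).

There is no such integer.

Apply Euler's criterion with the prime 29: 14 is a quadratic residue iff 14^14 ≡ 1 (mod 29), and a non-residue iff it is ≡ −1.
Repeated squaring mod 29: 14^2 = 196 ≡ 22; 14^4 ≡ 22² = 484 ≡ 20; 14^8 ≡ 20² = 400 ≡ 23.
Since 14 = 8 + 4 + 2, 14^14 ≡ 23 · 20 · 22; multiplying out mod 29: 23·20 = 460 ≡ 25, then 25·22 = 550 ≡ 28. Thus 14^14 ≡ 28 ≡ −1 (mod 29).
The value −1 means 14 is a non-residue modulo 29, so x² ≡ 14 (mod 29) is impossible.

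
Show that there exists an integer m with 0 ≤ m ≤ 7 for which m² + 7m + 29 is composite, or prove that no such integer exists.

The values for m = 0, 1, …, 7 are 29, 37, 47, 59, 73, 89, 107, 127, and each of these is prime.
So no value in the range makes the expression composite.

There is no such integer m in that range.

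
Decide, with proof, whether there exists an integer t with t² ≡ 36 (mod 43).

t = 37

t = 37 works: 37² = 1369, and 1369 − 36 = 1333 = 31·43.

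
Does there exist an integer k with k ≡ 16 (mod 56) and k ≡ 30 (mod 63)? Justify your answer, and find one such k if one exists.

gcd(56, 63) = 7. A simultaneous solution exists iff 16 ≡ 30 (mod 7); here 16 mod 7 = 2 = 30 mod 7, so it does.
List candidates k ≡ 16 (mod 56): 16, 72, 128, 184, 240, 296, 352, 408. Modulo 63 these are 16, 9, 2, 58, 51, 44, 37, 30; 408 gives 30 as required.
Check: 408 mod 56 = 16, 408 mod 63 = 30. ✓

k = 408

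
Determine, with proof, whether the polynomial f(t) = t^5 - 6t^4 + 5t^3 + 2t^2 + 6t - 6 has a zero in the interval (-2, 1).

f(-2) = -178 and f(1) = 2, which have opposite signs.
As a polynomial, f is continuous on every closed interval.
By the Intermediate Value Theorem f must vanish at some point of (-2, 1).

Such a root exists.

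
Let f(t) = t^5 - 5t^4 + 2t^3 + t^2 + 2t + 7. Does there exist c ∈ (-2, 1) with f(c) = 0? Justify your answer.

f(-2) = -121 and f(1) = 8, which have opposite signs.
As a polynomial, f is continuous on every closed interval.
So by the Intermediate Value Theorem there is a c strictly between -2 and 1 with f(c) = 0.

Such a root exists.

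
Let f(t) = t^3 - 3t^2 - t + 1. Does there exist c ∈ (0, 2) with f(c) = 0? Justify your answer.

Yes, f has a root in the interval.

f(0) = 1 and f(2) = -5, which have opposite signs.
As a polynomial, f is continuous on every closed interval.
So by the Intermediate Value Theorem there is a c strictly between 0 and 2 with f(c) = 0.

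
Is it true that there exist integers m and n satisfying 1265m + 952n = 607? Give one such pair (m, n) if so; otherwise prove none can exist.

m = 519, n = -689

Since gcd(1265, 952) = 1, every integer is an integer combination of 1265 and 952.
Dividing repeatedly: 1265 = 1·952 + 313, 952 = 3·313 + 13, 313 = 24·13 + 1, 13 = 13·1 + 0.
Working back up the chain: 1 = 313 − 24·13 = 313 − 24·(952 − 3·313) = −24·952 + 73·313 = −24·952 + 73·(1265 − 1·952) = 73·1265 − 97·952. So 1265·73 + 952·(-97) = 1.
Scaling by 607 gives the particular solution (m, n) = (44311, -58879).
The general solution is m = 44311 + 952k, n = -58879 − 1265k; taking k = -46 gives the smaller pair m = 519, n = -689.
Indeed 1265·519 + 952·(-689) = 656535 − 655928 = 607.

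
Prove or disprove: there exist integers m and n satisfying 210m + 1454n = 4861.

Any value of 210m + 1454n is a multiple of gcd(210, 1454) = 2.
But 4861 is not a multiple of 2 (it leaves remainder 1).
So the equation is unsolvable over ℤ.

No, no such integers exist.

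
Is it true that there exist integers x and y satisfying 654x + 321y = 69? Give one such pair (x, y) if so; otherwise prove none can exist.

x = 86, y = -175

gcd(654, 321) = 3, and 3 divides 69, so integer solutions exist.
Dividing through by 3 reduces the equation to 218x + 107y = 23.
Run the Euclidean algorithm on 218 and 107: 218 = 2·107 + 4, 107 = 26·4 + 3, 4 = 1·3 + 1, 3 = 3·1 + 0.
Working back up the chain: 1 = 4 − 1·3 = 4 − (107 − 26·4) = −107 + 27·4 = −107 + 27·(218 − 2·107) = 27·218 − 55·107. So 218·27 + 107·(-55) = 1.
Times 23: 218·621 + 107·(-1265) = 23, so (621, -1265) solves it.
The general solution is x = 621 + 107k, y = -1265 − 218k; taking k = -5 gives the smaller pair x = 86, y = -175.
Indeed 654·86 + 321·(-175) = 56244 − 56175 = 69.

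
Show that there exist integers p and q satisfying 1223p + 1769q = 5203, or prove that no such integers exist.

1223 and 1769 are coprime, so 1223p + 1769q ranges over all of ℤ.
Euclidean algorithm: 1769 = 1·1223 + 546, 1223 = 2·546 + 131, 546 = 4·131 + 22, 131 = 5·22 + 21, 22 = 1·21 + 1, 21 = 21·1 + 0.
Back-substituting, 1 = 22 − 1·21 = 22 − (131 − 5·22) = −131 + 6·22 = −131 + 6·(546 − 4·131) = 6·546 − 25·131 = 6·546 − 25·(1223 − 2·546) = −25·1223 + 56·546 = −25·1223 + 56·(1769 − 1·1223) = 56·1769 − 81·1223; that is, 1223·(-81) + 1769·56 = 1.
Times 5203: 1223·(-421443) + 1769·291368 = 5203, so (-421443, 291368) solves it.
Adding 239·1769 to p and subtracting 239·1223 from q gives the tidier solution (1348, -929).
Check: 1223·1348 + 1769·(-929) = 1648604 − 1643401 = 5203. ✓

p = 1348, q = -929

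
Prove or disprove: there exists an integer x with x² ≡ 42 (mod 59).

No, no such integer exists.

59 is prime, so by Euler's criterion 42 is a square mod 59 iff 42^((59−1)/2) = 42^29 ≡ 1 (mod 59).
Squaring successively (mod 59): 42^2 = 1764 ≡ 53; 42^4 ≡ 53² = 2809 ≡ 36; 42^8 ≡ 36² = 1296 ≡ 57; 42^16 ≡ 57² = 3249 ≡ 4.
Since 29 = 16 + 8 + 4 + 1, 42^29 ≡ 4 · 57 · 36 · 42; multiplying out mod 59: 4·57 = 228 ≡ 51, then 51·36 = 1836 ≡ 7, then 7·42 = 294 ≡ 58. Thus 42^29 ≡ 58 ≡ −1 (mod 59).
The value −1 means 42 is a non-residue modulo 59, so x² ≡ 42 (mod 59) is impossible.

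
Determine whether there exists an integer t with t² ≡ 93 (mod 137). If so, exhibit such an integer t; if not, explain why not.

t = 97 works: 97² = 9409, and 9409 − 93 = 9316 = 68·137.

t = 97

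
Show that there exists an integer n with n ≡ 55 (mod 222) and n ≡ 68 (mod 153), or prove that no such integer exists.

Reduce both congruences modulo 3, which divides 222 and 153: they say n ≡ 55 (mod 3) and n ≡ 68 (mod 3).
These are incompatible: 55 − 68 = -13 is not divisible by 3.
Hence the system has no solution.

There is no such integer.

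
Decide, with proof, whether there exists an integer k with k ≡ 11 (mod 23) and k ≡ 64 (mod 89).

gcd(23, 89) = 1, so the Chinese Remainder Theorem guarantees exactly one residue class mod 2047 satisfying both.
Write k = 11 + 23t and require 11 + 23t ≡ 64 (mod 89), i.e. 23t ≡ 53 (mod 89).
Note 23·31 = 713 ≡ 1 (mod 89) (as 713 − 1 = 8·89), so 23⁻¹ ≡ 31.
Multiplying by 31: t ≡ 31·53 = 1643 ≡ 41 (mod 89).
With t = 41: k = 11 + 23·41 = 954.
Check: 954 mod 23 = 11, 954 mod 89 = 64. ✓

k = 954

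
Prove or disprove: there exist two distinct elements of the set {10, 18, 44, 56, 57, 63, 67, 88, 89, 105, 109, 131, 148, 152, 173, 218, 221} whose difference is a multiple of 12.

44 mod 12 = 8 and 56 mod 12 = 8, so 56 − 44 = 12 = 1·12.

44 and 56 are such a pair.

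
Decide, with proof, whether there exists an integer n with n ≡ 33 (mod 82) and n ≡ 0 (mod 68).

No, no such integer exists.

Both moduli are multiples of 2 = gcd(82, 68), so any solution would satisfy n ≡ 33 and n ≡ 0 modulo 2 simultaneously.
However 33 ≡ 1 and 0 ≡ 0 (mod 2), and 1 ≠ 0.
Therefore no such n exists.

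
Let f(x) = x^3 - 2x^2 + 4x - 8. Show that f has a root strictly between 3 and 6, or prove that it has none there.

No.

f(3) = 13 and f(6) = 160, both positive.
f'(x) = 3x^2 - 4x + 4 has discriminant (-4)² − 4·3·4 = -32 < 0, so f' has no real roots and is positive for every real x.
So f is strictly increasing; between 3 and 6 its values lie between f(3) = 13 and f(6) = 160, all positive. Therefore f has no root in (3, 6).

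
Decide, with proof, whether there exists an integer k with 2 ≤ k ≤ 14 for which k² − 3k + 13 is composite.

At k = 12: 12² − 3·12 + 13 = 121 = 11·11, which is composite.

k = 12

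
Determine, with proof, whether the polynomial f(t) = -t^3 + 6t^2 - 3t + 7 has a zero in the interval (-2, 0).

f(-2) = 45 and f(0) = 7, both positive, so a sign-change argument is unavailable; we show f keeps this sign on the whole interval.
Substitute t = −u, where 0 < u < 2 on the interval. Expanding, f(−u) = u^3 + 6u^2 + 3u + 7.
All 4 nonzero coefficients of this polynomial in u are positive; hence for u > 0 the value is a sum of positive terms (the constant 7 among them).
Therefore f(t) > 0 throughout (-2, 0), and f has no zero there.

No.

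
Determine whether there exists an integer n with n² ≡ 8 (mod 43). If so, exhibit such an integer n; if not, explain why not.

43 is prime, so by Euler's criterion 8 is a square mod 43 iff 8^((43−1)/2) = 8^21 ≡ 1 (mod 43).
Squaring successively (mod 43): 8^2 = 64 ≡ 21; 8^4 ≡ 21² = 441 ≡ 11; 8^8 ≡ 11² = 121 ≡ 35; 8^16 ≡ 35² = 1225 ≡ 21.
Since 21 = 16 + 4 + 1, 8^21 ≡ 21 · 11 · 8; multiplying out mod 43: 21·11 = 231 ≡ 16, then 16·8 = 128 ≡ 42. Thus 8^21 ≡ 42 ≡ −1 (mod 43).
By Euler's criterion 8 is a quadratic non-residue mod 43: no n satisfies n² ≡ 8 (mod 43).

There is no such integer.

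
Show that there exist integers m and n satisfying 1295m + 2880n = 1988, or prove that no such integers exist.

Both 1295 and 2880 are divisible by gcd(1295, 2880) = 5, hence so is any combination 1295m + 2880n.
But 1988 is not a multiple of 5 (it leaves remainder 3).
So the equation is unsolvable over ℤ.

No such integers exist.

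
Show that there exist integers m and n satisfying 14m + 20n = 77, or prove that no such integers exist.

Both 14 and 20 are divisible by gcd(14, 20) = 2, hence so is any combination 14m + 20n.
But 77 = 2·38 + 1, so 2 ∤ 77.
So the equation is unsolvable over ℤ.

There are no such integers.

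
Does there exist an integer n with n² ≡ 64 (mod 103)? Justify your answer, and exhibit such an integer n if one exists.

n = 95

Take n = 95. Then 95² = 9025 = 87·103 + 64, so 95² ≡ 64 (mod 103).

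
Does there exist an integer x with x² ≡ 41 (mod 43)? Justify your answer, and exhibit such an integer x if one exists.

Take x = 27. Then 27² = 729 = 16·43 + 41, so 27² ≡ 41 (mod 43).

x = 27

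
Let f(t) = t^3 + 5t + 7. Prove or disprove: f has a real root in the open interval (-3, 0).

f(-3) = -35 and f(0) = 7, which have opposite signs.
f is continuous everywhere (it is a polynomial), in particular on [-3, 0].
By the Intermediate Value Theorem, f takes the value 0 somewhere in the open interval.

Yes, f has a root in the interval.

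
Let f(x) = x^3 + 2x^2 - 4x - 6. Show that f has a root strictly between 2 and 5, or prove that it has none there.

f(2) = 2 and f(5) = 149, both positive, so a sign-change argument is unavailable; we show f keeps this sign on the whole interval.
Shift to the endpoint 2: with x = 2 + u (0 < u < 3), one computes f(2 + u) = u^3 + 8u^2 + 16u + 2.
The nonzero coefficients here are all positive, so for u > 0 every term is positive (or zero), and the constant term 2 is strictly positive.
Therefore f(x) > 0 throughout (2, 5), and f has no zero there.

No.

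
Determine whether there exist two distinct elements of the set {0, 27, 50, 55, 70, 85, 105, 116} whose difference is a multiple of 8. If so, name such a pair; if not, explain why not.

No such pair exists.

Residues mod 8: 0↦0, 27↦3, 50↦2, 55↦7, 70↦6, 85↦5, 105↦1, 116↦4.
No residue repeats among the 8 elements, so no pair has difference ≡ 0 (mod 8).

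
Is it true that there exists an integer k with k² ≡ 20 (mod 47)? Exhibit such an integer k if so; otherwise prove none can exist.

Apply Euler's criterion with the prime 47: 20 is a quadratic residue iff 20^23 ≡ 1 (mod 47), and a non-residue iff it is ≡ −1.
Repeated squaring mod 47: 20^2 = 400 ≡ 24; 20^4 ≡ 24² = 576 ≡ 12; 20^8 ≡ 12² = 144 ≡ 3; 20^16 ≡ 3² = 9 ≡ 9.
Since 23 = 16 + 4 + 2 + 1, 20^23 ≡ 9 · 12 · 24 · 20; multiplying out mod 47: 9·12 = 108 ≡ 14, then 14·24 = 336 ≡ 7, then 7·20 = 140 ≡ 46. Thus 20^23 ≡ 46 ≡ −1 (mod 47).
By Euler's criterion 20 is a quadratic non-residue mod 47: no k satisfies k² ≡ 20 (mod 47).

No such integer exists.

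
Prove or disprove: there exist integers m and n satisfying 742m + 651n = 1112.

Both 742 and 651 are divisible by gcd(742, 651) = 7, hence so is any combination 742m + 651n.
But 1112 is not a multiple of 7 (it leaves remainder 6).
So the equation is unsolvable over ℤ.

No, no such integers exist.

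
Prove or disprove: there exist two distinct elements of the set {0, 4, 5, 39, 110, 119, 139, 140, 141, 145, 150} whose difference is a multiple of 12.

Two integers differ by a multiple of 12 exactly when they have the same residue mod 12. The residues are 0↦0, 4↦4, 5↦5, 39↦3, 110↦2, 119↦11, 139↦7, 140↦8, 141↦9, 145↦1, 150↦6.
All 11 residues are distinct, so no two elements differ by a multiple of 12.

No such pair exists.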